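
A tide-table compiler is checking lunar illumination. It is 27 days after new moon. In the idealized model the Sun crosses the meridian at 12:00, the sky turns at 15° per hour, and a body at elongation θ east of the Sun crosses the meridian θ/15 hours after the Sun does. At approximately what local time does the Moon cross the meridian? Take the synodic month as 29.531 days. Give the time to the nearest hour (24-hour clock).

10:00

Phase angle: θ = 360°·(27 d)/(29.531 d) = 329.1°.
Delay after the Sun = 329.1° / (15°/h) ≈ 21.94 h.
12:00 + 21.94 h ≈ 09:57 → 10:00 to the nearest hour.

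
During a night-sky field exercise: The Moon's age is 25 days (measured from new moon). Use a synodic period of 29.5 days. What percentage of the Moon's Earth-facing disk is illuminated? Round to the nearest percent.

The Moon has covered 25/29.5 of its cycle, so θ ≈ 360° × 25/29.5 = 305.1°.
Illuminated fraction = (1 − cos 305.1°)/2 = (1 − 0.575)/2 ≈ 0.213, so 21%.

21%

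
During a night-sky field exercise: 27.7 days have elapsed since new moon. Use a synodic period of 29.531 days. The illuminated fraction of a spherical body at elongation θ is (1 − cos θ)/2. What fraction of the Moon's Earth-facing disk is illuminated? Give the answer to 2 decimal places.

0.04

Phase angle: θ = 360°·(27.7 d)/(29.531 d) = 337.7°.
Illuminated fraction = (1 − cos 337.7°)/2 = (1 − 0.925)/2 ≈ 0.037.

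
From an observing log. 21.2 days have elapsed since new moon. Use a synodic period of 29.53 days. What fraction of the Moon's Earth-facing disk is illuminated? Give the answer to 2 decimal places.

0.60

The Moon has covered 21.2/29.53 of its cycle, so θ ≈ 360° × 21.2/29.53 = 258.4°.
With cos θ = (-0.200), the lit fraction is (1 − (-0.200))/2 ≈ 0.600.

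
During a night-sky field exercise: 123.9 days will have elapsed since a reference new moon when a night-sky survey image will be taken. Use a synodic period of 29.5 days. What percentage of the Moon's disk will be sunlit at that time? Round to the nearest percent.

35%

Reduce mod P: 123.9 − 4×29.5 = 5.90 d into the current lunation.
The Moon has covered 5.90/29.5 of its cycle, so θ ≈ 360° × 5.90/29.5 = 72.0°.
cos 72.0° = 0.309, so f = (1 − 0.309)/2 = 0.345, so 35%.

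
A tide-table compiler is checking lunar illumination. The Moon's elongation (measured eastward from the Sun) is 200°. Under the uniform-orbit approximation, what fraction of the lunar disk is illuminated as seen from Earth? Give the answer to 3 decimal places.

Half-versine of 200°: (1 − (-0.940))/2 = 0.970.

0.970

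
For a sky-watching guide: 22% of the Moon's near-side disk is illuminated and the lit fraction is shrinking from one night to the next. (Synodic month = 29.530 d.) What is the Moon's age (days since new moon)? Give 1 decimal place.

24.9 days

cos θ = 1 − 2f = 0.560, giving a principal value of 55.9°.
Since the Moon is past full (waning), take the reflex angle: θ = 360° − 55.9° = 304.1°.
That fraction of the synodic month is 304.1/360 × 29.530 d ≈ 24.94 d.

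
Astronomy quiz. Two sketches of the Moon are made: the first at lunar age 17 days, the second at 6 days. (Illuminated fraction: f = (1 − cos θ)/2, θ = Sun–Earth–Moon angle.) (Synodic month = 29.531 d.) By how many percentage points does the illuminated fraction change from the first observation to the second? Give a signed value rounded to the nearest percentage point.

First observation: θ = 360°·17/29.531 = 207.2°, so f = 0.945.
Second observation: θ = 73.1°, f = 0.355.
Δf = 0.355 − 0.945 = -0.590, i.e. -59 pp.

-59 pp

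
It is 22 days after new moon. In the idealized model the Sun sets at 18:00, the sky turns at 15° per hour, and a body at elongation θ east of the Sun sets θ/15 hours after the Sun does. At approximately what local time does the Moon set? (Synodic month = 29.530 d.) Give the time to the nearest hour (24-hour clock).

The Moon has covered 22/29.530 of its cycle, so θ ≈ 360° × 22/29.530 = 268.2°.
Delay after the Sun = 268.2° / (15°/h) ≈ 17.88 h.
18:00 + 17.88 h ≈ 11:53 → 12:00 to the nearest hour.

12:00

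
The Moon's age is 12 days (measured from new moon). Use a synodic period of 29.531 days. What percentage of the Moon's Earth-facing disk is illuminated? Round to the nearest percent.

92%

Elongation θ = 360° × 12/29.531 ≈ 146.3°.
With cos θ = (-0.832), the lit fraction is (1 − (-0.832))/2 ≈ 0.916, so 92%.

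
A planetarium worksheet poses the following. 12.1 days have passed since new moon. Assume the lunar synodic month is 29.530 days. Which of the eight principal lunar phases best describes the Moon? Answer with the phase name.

θ ≈ 360° × 12.1/29.530 = 148°, which falls in the waxing gibbous sector.

waxing gibbous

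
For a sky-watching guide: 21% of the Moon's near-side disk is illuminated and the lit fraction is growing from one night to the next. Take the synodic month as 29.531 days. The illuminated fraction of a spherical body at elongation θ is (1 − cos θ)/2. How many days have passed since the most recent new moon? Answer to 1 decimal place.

cos θ = 1 − 2f = 0.580, giving a principal value of 54.5°.
The Moon is waxing (0°–180°), so θ = 54.5° directly.
That fraction of the synodic month is 54.5/360 × 29.531 d ≈ 4.47 d.

4.5 days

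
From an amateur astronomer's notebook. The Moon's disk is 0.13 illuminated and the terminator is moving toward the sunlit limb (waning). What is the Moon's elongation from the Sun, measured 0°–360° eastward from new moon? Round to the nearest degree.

cos θ = 1 − 2f = 0.740, giving a principal value of 42.3°.
Since the Moon is past full (waning), take the reflex angle: θ = 360° − 42.3° = 317.7°.

318°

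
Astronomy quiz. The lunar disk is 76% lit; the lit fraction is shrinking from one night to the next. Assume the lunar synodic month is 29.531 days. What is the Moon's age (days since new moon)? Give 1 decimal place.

cos θ = 1 − 2f = -0.520, giving a principal value of 121.3°.
Since the Moon is past full (waning), take the reflex angle: θ = 360° − 121.3° = 238.7°.
Age = 29.531 × 238.7°/360° ≈ 19.58 days.

19.6 days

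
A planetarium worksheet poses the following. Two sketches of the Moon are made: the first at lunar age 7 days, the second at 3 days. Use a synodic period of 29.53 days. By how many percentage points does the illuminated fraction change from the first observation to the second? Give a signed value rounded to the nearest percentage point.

-36 percentage points

θ₁ = 360° × 7/29.53 = 85.3°, f₁ = (1 − cos θ₁)/2 = 0.459.
θ₂ = 360° × 3/29.53 = 36.6°, f₂ = (1 − cos θ₂)/2 = 0.098.
Change = f₂ − f₁ = -0.361 → -36 percentage points.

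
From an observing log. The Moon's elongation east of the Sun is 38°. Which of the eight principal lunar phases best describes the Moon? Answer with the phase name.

waxing crescent

The waxing crescent sector spans roughly 22°–68°; 38° falls inside it.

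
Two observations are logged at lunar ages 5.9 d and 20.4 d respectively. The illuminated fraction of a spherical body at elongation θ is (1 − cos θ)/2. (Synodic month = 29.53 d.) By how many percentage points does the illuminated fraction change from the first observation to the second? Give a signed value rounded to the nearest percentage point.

+34 pp

θ₁ = 360° × 5.9/29.53 = 71.9°, f₁ = (1 − cos θ₁)/2 = 0.345.
θ₂ = 360° × 20.4/29.53 = 248.7°, f₂ = (1 − cos θ₂)/2 = 0.682.
Change = f₂ − f₁ = +0.337 → +34 percentage points.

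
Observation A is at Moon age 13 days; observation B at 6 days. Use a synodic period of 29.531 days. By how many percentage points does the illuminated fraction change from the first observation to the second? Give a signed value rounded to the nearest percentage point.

First observation: θ = 360°·13/29.531 = 158.5°, so f = 0.965.
Second observation: θ = 73.1°, f = 0.355.
Δf = 0.355 − 0.965 = -0.610, i.e. -61 pp.

-61 pp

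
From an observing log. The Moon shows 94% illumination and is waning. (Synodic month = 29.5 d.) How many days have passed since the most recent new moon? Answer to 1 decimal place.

17.1 days

From f = (1 − cos θ)/2: cos θ = 1 − 2×0.94 = -0.880; arccos → 151.6°.
Waning ⇒ past full, so θ = 360° − 151.6° = 208.4°.
Age = 29.5 × 208.4°/360° ≈ 17.07 days.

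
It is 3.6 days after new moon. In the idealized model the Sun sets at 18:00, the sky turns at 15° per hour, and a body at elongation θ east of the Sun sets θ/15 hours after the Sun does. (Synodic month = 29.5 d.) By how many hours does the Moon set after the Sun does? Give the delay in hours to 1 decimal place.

2.9 h

The Moon has covered 3.6/29.5 of its cycle, so θ ≈ 360° × 3.6/29.5 = 43.9°.
Delay after the Sun = 43.9° / (15°/h) ≈ 2.93 h.
So the Moon sets 2.93 h after the Sun.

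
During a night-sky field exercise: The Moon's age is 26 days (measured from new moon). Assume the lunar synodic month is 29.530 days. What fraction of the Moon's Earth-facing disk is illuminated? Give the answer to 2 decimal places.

0.13

Phase angle: θ = 360°·(26 d)/(29.530 d) = 317.0°.
cos 317.0° = 0.731, so f = (1 − 0.731)/2 = 0.135.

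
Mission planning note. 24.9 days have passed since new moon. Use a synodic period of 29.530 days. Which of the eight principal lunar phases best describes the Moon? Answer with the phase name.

waning crescent

θ ≈ 360° × 24.9/29.530 = 304°, which falls in the waning crescent sector.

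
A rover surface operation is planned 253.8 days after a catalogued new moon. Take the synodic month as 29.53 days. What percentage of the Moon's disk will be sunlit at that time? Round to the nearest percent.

253.8 d spans 8 complete synodic months (8 × 29.53 = 236.24 d) plus 17.56 d.
The Moon has covered 17.56/29.53 of its cycle, so θ ≈ 360° × 17.56/29.53 = 214.1°.
Illuminated fraction = (1 − cos 214.1°)/2 = (1 − (-0.828))/2 ≈ 0.914, so 91%.

91%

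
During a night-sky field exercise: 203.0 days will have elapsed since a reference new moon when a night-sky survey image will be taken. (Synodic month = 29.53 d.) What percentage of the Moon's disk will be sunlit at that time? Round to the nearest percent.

203.0 d spans 6 complete synodic months (6 × 29.53 = 177.18 d) plus 25.82 d.
Elongation θ = 360° × 25.82/29.53 ≈ 314.8°.
Illuminated fraction = (1 − cos 314.8°)/2 = (1 − 0.704)/2 ≈ 0.148, so 15%.

15%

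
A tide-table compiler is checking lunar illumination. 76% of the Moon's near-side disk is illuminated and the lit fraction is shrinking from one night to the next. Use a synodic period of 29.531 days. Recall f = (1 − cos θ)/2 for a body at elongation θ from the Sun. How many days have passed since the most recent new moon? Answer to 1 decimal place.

From f = (1 − cos θ)/2: cos θ = 1 − 2×0.76 = -0.520; arccos → 121.3°.
Waning ⇒ past full, so θ = 360° − 121.3° = 238.7°.
At 360°/29.531 d per day, 238.7° corresponds to 19.58 days.

19.6 days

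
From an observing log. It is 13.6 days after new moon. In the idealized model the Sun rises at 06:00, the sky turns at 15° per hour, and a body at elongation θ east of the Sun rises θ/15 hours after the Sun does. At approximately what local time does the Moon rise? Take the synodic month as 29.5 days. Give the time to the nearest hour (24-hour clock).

17:00

Phase angle: θ = 360°·(13.6 d)/(29.5 d) = 166.0°.
At 15° of sky rotation per hour, 166.0° corresponds to a 11.06 h lag.
06:00 + 11.06 h ≈ 17:04 → 17:00 to the nearest hour.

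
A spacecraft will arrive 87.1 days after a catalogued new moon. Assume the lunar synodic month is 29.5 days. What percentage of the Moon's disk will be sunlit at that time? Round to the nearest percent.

2%

Reduce mod P: 87.1 − 2×29.5 = 28.10 d into the current lunation.
Elongation θ = 360° × 28.10/29.5 ≈ 342.9°.
cos 342.9° = 0.956, so f = (1 − 0.956)/2 = 0.022, so 2%.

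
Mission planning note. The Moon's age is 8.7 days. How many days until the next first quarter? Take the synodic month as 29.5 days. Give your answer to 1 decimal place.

First quarter occurs at elongation 90°, i.e. at age 29.5 × 90/360 = 7.375 d.
Already past this cycle's first quarter; the next is at 7.375 + 29.5 = 36.875 d, so 36.875 − 8.7 = 28.175 days.

28.2 days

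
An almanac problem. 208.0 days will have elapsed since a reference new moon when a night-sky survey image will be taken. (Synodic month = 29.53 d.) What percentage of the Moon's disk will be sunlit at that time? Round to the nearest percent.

2%

208.0/29.53 = 7.044 lunations, so 7 complete cycles and 1.29 d into the next.
Elongation θ = 360° × 1.29/29.53 ≈ 15.7°.
With cos θ = 0.963, the lit fraction is (1 − 0.963)/2 ≈ 0.019, so 2%.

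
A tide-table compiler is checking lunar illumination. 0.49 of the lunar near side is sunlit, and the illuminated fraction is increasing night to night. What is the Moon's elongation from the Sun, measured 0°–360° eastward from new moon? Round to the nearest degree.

89°

From f = (1 − cos θ)/2: cos θ = 1 − 2×0.49 = 0.020; arccos → 88.9°.
Before full moon the principal value applies: θ = 88.9°.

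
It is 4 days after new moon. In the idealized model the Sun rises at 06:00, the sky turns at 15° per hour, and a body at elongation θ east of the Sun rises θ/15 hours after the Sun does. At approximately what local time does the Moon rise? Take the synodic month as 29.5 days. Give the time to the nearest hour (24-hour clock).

Phase angle: θ = 360°·(4 d)/(29.5 d) = 48.8°.
The Moon trails the Sun by θ/15 = 48.8/15 ≈ 3.25 hours.
06:00 + 3.25 h ≈ 09:15 → 09:00 to the nearest hour.

09:00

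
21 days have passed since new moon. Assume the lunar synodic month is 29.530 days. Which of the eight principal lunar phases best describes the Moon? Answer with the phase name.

last quarter

θ ≈ 360° × 21/29.530 = 256°, which falls in the last quarter sector.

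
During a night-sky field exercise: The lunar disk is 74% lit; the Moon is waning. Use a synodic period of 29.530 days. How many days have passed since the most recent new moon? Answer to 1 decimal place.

19.8 days

cos θ = 1 − 2f = -0.480, giving a principal value of 118.7°.
Since the Moon is past full (waning), take the reflex angle: θ = 360° − 118.7° = 241.3°.
At 360°/29.530 d per day, 241.3° corresponds to 19.79 days.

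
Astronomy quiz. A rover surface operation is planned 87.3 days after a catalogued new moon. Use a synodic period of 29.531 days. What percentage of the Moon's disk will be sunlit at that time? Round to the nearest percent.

2%

Reduce mod P: 87.3 − 2×29.531 = 28.24 d into the current lunation.
Elongation θ = 360° × 28.24/29.531 ≈ 344.2°.
Illuminated fraction = (1 − cos 344.2°)/2 = (1 − 0.962)/2 ≈ 0.019, so 2%.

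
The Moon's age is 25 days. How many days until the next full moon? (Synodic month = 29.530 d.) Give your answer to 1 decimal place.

Full moon is 0.5 of the way through the cycle: age 0.5 × 29.530 = 14.765 d.
Already past this cycle's full moon; the next is at 14.765 + 29.530 = 44.295 d, so 44.295 − 25 = 19.295 days.

19.3 days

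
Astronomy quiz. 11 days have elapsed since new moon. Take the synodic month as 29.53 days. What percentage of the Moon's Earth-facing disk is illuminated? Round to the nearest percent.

85%

Phase angle: θ = 360°·(11 d)/(29.53 d) = 134.1°.
Illuminated fraction = (1 − cos 134.1°)/2 = (1 − (-0.696))/2 ≈ 0.848, so 85%.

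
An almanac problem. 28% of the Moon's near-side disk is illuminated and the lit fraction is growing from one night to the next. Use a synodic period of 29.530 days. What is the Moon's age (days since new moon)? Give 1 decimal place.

5.2 days

Invert f = (1 − cos θ)/2 to get cos θ = 1 − 2(0.28) = 0.440, hence θ₀ = arccos 0.440 = 63.9°.
The Moon is waxing (0°–180°), so θ = 63.9° directly.
At 360°/29.530 d per day, 63.9° corresponds to 5.24 days.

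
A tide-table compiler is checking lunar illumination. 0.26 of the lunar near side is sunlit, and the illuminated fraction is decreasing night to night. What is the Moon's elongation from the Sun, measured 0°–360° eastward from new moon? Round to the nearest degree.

299°

cos θ = 1 − 2f = 0.480, giving a principal value of 61.3°.
A waning Moon lies in 180°–360°, so θ = 360° − 61.3° = 298.7°.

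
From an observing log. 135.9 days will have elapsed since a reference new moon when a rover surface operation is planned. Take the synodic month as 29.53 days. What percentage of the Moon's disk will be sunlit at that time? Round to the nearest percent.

90%

Reduce mod P: 135.9 − 4×29.53 = 17.78 d into the current lunation.
Phase angle: θ = 360°·(17.78 d)/(29.53 d) = 216.8°.
With cos θ = (-0.801), the lit fraction is (1 − (-0.801))/2 ≈ 0.901, so 90%.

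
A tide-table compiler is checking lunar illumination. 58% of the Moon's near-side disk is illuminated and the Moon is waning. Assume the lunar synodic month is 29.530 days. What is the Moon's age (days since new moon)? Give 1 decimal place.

21.4 days

From f = (1 − cos θ)/2: cos θ = 1 − 2×0.58 = -0.160; arccos → 99.2°.
A waning Moon lies in 180°–360°, so θ = 360° − 99.2° = 260.8°.
That fraction of the synodic month is 260.8/360 × 29.530 d ≈ 21.39 d.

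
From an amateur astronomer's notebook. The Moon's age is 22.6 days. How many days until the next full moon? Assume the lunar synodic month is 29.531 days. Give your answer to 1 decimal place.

Full moon is 0.5 of the way through the cycle: age 0.5 × 29.531 = 14.765 d.
This lunation's full moon (14.765 d) has passed, so add one period: 44.296 − 22.6 = 21.696 days.

21.7 days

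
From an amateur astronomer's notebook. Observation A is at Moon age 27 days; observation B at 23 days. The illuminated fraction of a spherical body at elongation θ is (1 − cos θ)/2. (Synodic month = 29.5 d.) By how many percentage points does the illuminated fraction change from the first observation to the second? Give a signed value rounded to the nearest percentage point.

First observation: θ = 360°·27/29.5 = 329.5°, so f = 0.069.
Second observation: θ = 280.7°, f = 0.407.
Δf = 0.407 − 0.069 = +0.338, i.e. +34 pp.

+34 percentage points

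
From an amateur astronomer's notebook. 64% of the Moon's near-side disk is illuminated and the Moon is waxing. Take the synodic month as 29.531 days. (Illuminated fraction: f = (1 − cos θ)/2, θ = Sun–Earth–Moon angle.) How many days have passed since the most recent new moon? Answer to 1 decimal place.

cos θ = 1 − 2f = -0.280, giving a principal value of 106.3°.
The Moon is waxing (0°–180°), so θ = 106.3° directly.
Age = 29.531 × 106.3°/360° ≈ 8.72 days.

8.7 days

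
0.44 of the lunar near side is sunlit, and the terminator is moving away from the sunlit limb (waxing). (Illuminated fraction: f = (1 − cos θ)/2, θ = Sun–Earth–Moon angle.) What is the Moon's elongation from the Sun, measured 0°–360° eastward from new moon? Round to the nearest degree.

83°

From f = (1 − cos θ)/2: cos θ = 1 − 2×0.44 = 0.120; arccos → 83.1°.
The Moon is waxing (0°–180°), so θ = 83.1° directly.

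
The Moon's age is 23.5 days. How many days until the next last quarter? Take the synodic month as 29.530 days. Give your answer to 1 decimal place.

28.2 days

Last quarter occurs at elongation 270°, i.e. at age 29.530 × 270/360 = 22.148 d.
Already past this cycle's last quarter; the next is at 22.148 + 29.530 = 51.678 d, so 51.678 − 23.5 = 28.178 days.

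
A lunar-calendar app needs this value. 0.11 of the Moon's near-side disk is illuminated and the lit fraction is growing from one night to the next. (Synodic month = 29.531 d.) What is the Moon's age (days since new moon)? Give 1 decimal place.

3.2 days

Invert f = (1 − cos θ)/2 to get cos θ = 1 − 2(0.11) = 0.780, hence θ₀ = arccos 0.780 = 38.7°.
Waxing ⇒ before full, so θ = 38.7°.
At 360°/29.531 d per day, 38.7° corresponds to 3.18 days.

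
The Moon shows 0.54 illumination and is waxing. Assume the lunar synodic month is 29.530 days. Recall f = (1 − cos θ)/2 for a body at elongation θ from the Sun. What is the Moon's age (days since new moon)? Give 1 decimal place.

7.8 days

cos θ = 1 − 2f = -0.080, giving a principal value of 94.6°.
The Moon is waxing (0°–180°), so θ = 94.6° directly.
That fraction of the synodic month is 94.6/360 × 29.530 d ≈ 7.76 d.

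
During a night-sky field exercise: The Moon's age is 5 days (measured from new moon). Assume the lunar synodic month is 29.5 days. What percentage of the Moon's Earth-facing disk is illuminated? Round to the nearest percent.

26%

Phase angle: θ = 360°·(5 d)/(29.5 d) = 61.0°.
Illuminated fraction = (1 − cos 61.0°)/2 = (1 − 0.485)/2 ≈ 0.258, so 26%.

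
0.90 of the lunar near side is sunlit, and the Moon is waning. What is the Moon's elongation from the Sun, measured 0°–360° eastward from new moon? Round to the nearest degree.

217°

cos θ = 1 − 2f = -0.800, giving a principal value of 143.1°.
Since the Moon is past full (waning), take the reflex angle: θ = 360° − 143.1° = 216.9°.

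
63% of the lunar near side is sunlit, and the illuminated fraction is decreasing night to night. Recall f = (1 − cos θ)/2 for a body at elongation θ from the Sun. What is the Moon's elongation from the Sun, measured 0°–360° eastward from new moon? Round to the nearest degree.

Invert f = (1 − cos θ)/2 to get cos θ = 1 − 2(0.63) = -0.260, hence θ₀ = arccos -0.260 = 105.1°.
A waning Moon lies in 180°–360°, so θ = 360° − 105.1° = 254.9°.

255°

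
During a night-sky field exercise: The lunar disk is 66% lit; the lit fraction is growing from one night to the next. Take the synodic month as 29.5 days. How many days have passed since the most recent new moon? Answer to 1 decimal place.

From f = (1 − cos θ)/2: cos θ = 1 − 2×0.66 = -0.320; arccos → 108.7°.
Before full moon the principal value applies: θ = 108.7°.
That fraction of the synodic month is 108.7/360 × 29.5 d ≈ 8.90 d.

8.9 days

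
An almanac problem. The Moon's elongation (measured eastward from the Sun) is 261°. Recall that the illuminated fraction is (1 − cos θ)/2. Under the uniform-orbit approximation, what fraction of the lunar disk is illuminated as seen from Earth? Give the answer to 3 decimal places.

f = (1 − cos 261°)/2 = (1 − (-0.156))/2 ≈ 0.578.

0.578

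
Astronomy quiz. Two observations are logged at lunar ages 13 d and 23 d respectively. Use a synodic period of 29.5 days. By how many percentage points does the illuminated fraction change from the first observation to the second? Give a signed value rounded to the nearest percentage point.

-56 percentage points

First observation: θ = 360°·13/29.5 = 158.6°, so f = 0.966.
Second observation: θ = 280.7°, f = 0.407.
Δf = 0.407 − 0.966 = -0.558, i.e. -56 pp.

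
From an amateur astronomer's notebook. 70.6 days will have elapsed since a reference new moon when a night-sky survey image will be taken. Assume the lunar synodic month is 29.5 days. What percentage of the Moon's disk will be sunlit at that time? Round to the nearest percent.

89%

Reduce mod P: 70.6 − 2×29.5 = 11.60 d into the current lunation.
Elongation θ = 360° × 11.60/29.5 ≈ 141.6°.
cos 141.6° = (-0.783), so f = (1 − (-0.783))/2 = 0.892, so 89%.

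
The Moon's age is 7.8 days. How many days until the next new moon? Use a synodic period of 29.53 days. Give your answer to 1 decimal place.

One full lunation from the last new moon is 29.53 d; remaining = 29.53 − 7.8 = 21.730 d.

21.7 days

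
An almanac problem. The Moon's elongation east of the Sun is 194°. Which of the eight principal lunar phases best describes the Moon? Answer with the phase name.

full moon

The full moon sector spans roughly 158°–202°; 194° falls inside it.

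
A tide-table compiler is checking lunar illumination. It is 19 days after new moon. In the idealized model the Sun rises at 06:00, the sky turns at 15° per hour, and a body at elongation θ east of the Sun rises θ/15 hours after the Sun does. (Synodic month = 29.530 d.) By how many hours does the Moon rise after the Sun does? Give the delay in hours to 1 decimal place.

The Moon has covered 19/29.530 of its cycle, so θ ≈ 360° × 19/29.530 = 231.6°.
The Moon trails the Sun by θ/15 = 231.6/15 ≈ 15.44 hours.
So the Moon rises 15.44 h after the Sun.

15.4 h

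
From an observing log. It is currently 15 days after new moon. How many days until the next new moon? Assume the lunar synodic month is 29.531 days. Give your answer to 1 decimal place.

14.5 days

The next new moon completes the synodic month: 29.531 − 15 = 14.531 days.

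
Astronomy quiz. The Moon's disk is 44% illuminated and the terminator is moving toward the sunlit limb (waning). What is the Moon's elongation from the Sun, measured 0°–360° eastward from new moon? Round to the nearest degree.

cos θ = 1 − 2f = 0.120, giving a principal value of 83.1°.
Since the Moon is past full (waning), take the reflex angle: θ = 360° − 83.1° = 276.9°.

277°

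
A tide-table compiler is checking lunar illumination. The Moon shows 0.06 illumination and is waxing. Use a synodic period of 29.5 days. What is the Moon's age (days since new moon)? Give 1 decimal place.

2.3 days

Invert f = (1 − cos θ)/2 to get cos θ = 1 − 2(0.06) = 0.880, hence θ₀ = arccos 0.880 = 28.4°.
The Moon is waxing (0°–180°), so θ = 28.4° directly.
At 360°/29.5 d per day, 28.4° corresponds to 2.32 days.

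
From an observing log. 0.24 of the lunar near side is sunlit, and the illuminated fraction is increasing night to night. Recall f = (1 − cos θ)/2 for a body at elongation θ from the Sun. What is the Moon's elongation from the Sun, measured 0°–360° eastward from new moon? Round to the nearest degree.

59°

From f = (1 − cos θ)/2: cos θ = 1 − 2×0.24 = 0.520; arccos → 58.7°.
Waxing ⇒ before full, so θ = 58.7°.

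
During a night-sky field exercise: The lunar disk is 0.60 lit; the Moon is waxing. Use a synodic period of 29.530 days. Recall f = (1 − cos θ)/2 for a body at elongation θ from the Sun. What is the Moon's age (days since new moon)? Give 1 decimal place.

8.3 days

cos θ = 1 − 2f = -0.200, giving a principal value of 101.5°.
The Moon is waxing (0°–180°), so θ = 101.5° directly.
Age = 29.530 × 101.5°/360° ≈ 8.33 days.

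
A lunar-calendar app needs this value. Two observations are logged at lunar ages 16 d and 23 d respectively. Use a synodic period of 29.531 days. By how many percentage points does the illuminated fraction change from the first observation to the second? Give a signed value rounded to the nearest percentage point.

-57 pp

θ₁ = 360° × 16/29.531 = 195.0°, f₁ = (1 − cos θ₁)/2 = 0.983.
θ₂ = 360° × 23/29.531 = 280.4°, f₂ = (1 − cos θ₂)/2 = 0.410.
Change = f₂ − f₁ = -0.573 → -57 percentage points.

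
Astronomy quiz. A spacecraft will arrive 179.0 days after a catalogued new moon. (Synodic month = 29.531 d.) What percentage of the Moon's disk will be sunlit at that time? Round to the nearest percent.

179.0/29.531 = 6.061 lunations, so 6 complete cycles and 1.81 d into the next.
Elongation θ = 360° × 1.81/29.531 ≈ 22.1°.
cos 22.1° = 0.926, so f = (1 − 0.926)/2 = 0.037, so 4%.

4%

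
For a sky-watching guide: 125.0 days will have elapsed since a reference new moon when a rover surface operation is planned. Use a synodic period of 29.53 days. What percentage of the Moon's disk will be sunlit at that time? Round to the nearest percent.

Reduce mod P: 125.0 − 4×29.53 = 6.88 d into the current lunation.
Elongation θ = 360° × 6.88/29.53 ≈ 83.9°.
cos 83.9° = 0.107, so f = (1 − 0.107)/2 = 0.447, so 45%.

45%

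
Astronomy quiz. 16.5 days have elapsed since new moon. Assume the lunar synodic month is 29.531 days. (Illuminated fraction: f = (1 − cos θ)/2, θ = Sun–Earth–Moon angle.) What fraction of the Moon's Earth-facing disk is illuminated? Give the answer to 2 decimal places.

0.97

Elongation θ = 360° × 16.5/29.531 ≈ 201.1°.
cos 201.1° = (-0.933), so f = (1 − (-0.933))/2 = 0.966.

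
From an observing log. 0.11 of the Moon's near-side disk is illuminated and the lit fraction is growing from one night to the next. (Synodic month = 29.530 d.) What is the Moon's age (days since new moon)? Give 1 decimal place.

From f = (1 − cos θ)/2: cos θ = 1 − 2×0.11 = 0.780; arccos → 38.7°.
Before full moon the principal value applies: θ = 38.7°.
That fraction of the synodic month is 38.7/360 × 29.530 d ≈ 3.18 d.

3.2 days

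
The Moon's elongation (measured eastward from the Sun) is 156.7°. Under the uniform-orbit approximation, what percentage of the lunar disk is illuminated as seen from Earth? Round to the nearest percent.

96%

cos 156.7° = (-0.918), so f = (1 − (-0.918))/2 = 0.959, i.e. 96%.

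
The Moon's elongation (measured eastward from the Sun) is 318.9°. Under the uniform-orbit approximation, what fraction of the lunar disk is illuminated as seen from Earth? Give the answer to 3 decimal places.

0.123

f = (1 − cos 318.9°)/2 = (1 − 0.754)/2 ≈ 0.123.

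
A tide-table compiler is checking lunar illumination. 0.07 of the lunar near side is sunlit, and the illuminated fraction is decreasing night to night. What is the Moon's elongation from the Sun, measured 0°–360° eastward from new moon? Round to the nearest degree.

329°

From f = (1 − cos θ)/2: cos θ = 1 − 2×0.07 = 0.860; arccos → 30.7°.
Since the Moon is past full (waning), take the reflex angle: θ = 360° − 30.7° = 329.3°.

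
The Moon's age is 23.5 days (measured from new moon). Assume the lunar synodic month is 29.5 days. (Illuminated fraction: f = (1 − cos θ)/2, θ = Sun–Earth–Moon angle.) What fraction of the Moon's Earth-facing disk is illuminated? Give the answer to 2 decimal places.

0.36

Phase angle: θ = 360°·(23.5 d)/(29.5 d) = 286.8°.
With cos θ = 0.289, the lit fraction is (1 − 0.289)/2 ≈ 0.356.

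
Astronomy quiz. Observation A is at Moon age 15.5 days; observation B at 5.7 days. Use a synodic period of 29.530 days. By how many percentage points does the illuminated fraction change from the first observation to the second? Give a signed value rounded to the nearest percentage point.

-67 percentage points

First observation: θ = 360°·15.5/29.530 = 189.0°, so f = 0.994.
Second observation: θ = 69.5°, f = 0.325.
Δf = 0.325 − 0.994 = -0.669, i.e. -67 pp.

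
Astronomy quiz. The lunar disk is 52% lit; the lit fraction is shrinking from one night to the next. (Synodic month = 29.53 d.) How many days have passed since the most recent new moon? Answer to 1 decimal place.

Invert f = (1 − cos θ)/2 to get cos θ = 1 − 2(0.52) = -0.040, hence θ₀ = arccos -0.040 = 92.3°.
Since the Moon is past full (waning), take the reflex angle: θ = 360° − 92.3° = 267.7°.
That fraction of the synodic month is 267.7/360 × 29.53 d ≈ 21.96 d.

22.0 days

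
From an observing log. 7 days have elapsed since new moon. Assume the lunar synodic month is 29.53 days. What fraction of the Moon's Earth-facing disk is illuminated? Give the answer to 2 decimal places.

Phase angle: θ = 360°·(7 d)/(29.53 d) = 85.3°.
cos 85.3° = 0.081, so f = (1 − 0.081)/2 = 0.459.

0.46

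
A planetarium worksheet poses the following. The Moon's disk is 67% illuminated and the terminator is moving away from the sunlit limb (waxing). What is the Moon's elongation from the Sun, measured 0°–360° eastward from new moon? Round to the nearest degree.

Invert f = (1 − cos θ)/2 to get cos θ = 1 − 2(0.67) = -0.340, hence θ₀ = arccos -0.340 = 109.9°.
Before full moon the principal value applies: θ = 109.9°.

110°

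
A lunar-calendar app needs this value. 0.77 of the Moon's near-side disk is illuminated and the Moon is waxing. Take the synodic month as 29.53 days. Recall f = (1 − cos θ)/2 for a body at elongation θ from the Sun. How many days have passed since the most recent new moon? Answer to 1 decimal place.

10.1 days

Invert f = (1 − cos θ)/2 to get cos θ = 1 − 2(0.77) = -0.540, hence θ₀ = arccos -0.540 = 122.7°.
Waxing ⇒ before full, so θ = 122.7°.
That fraction of the synodic month is 122.7/360 × 29.53 d ≈ 10.06 d.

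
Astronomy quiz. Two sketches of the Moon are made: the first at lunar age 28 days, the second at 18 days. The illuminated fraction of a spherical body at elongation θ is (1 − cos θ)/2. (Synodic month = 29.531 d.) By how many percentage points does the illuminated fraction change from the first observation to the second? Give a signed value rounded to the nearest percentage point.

First observation: θ = 360°·28/29.531 = 341.3°, so f = 0.026.
Second observation: θ = 219.4°, f = 0.886.
Δf = 0.886 − 0.026 = +0.860, i.e. +86 pp.

+86 percentage points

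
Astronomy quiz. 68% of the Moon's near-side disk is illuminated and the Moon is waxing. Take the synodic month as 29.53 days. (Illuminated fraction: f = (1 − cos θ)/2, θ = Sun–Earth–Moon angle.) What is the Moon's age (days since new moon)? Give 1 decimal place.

Invert f = (1 − cos θ)/2 to get cos θ = 1 − 2(0.68) = -0.360, hence θ₀ = arccos -0.360 = 111.1°.
Before full moon the principal value applies: θ = 111.1°.
Age = 29.53 × 111.1°/360° ≈ 9.11 days.

9.1 days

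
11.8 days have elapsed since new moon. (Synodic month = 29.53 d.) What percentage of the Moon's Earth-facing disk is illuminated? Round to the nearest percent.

Elongation θ = 360° × 11.8/29.53 ≈ 143.9°.
With cos θ = (-0.808), the lit fraction is (1 − (-0.808))/2 ≈ 0.904, so 90%.

90%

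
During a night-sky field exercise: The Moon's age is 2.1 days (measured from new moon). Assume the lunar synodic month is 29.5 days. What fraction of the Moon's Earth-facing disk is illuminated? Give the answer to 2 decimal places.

Phase angle: θ = 360°·(2.1 d)/(29.5 d) = 25.6°.
Illuminated fraction = (1 − cos 25.6°)/2 = (1 − 0.902)/2 ≈ 0.049.

0.05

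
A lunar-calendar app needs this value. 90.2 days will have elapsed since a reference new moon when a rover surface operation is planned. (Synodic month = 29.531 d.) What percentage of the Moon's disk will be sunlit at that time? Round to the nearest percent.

Reduce mod P: 90.2 − 3×29.531 = 1.61 d into the current lunation.
Elongation θ = 360° × 1.61/29.531 ≈ 19.6°.
Illuminated fraction = (1 − cos 19.6°)/2 = (1 − 0.942)/2 ≈ 0.029, so 3%.

3%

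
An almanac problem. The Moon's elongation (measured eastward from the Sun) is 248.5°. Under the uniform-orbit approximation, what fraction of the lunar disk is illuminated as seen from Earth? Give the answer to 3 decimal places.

cos 248.5° = (-0.367), so f = (1 − (-0.367))/2 = 0.683.

0.683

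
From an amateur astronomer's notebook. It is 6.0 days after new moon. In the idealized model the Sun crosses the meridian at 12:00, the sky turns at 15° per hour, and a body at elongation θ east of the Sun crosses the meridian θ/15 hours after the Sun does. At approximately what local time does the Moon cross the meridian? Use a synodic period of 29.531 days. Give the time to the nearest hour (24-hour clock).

17:00

Elongation θ = 360° × 6.0/29.531 ≈ 73.1°.
The Moon trails the Sun by θ/15 = 73.1/15 ≈ 4.88 hours.
12:00 + 4.88 h ≈ 16:53 → 17:00 to the nearest hour.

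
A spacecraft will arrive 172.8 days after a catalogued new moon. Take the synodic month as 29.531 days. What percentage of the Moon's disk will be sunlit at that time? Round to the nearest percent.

172.8 d spans 5 complete synodic months (5 × 29.531 = 147.66 d) plus 25.15 d.
The Moon has covered 25.15/29.531 of its cycle, so θ ≈ 360° × 25.15/29.531 = 306.5°.
cos 306.5° = 0.595, so f = (1 − 0.595)/2 = 0.202, so 20%.

20%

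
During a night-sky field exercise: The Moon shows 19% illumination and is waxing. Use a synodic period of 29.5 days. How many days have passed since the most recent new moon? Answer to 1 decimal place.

cos θ = 1 − 2f = 0.620, giving a principal value of 51.7°.
Before full moon the principal value applies: θ = 51.7°.
That fraction of the synodic month is 51.7/360 × 29.5 d ≈ 4.24 d.

4.2 days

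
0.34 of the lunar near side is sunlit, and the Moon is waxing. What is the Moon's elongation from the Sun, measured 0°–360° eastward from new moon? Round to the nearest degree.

71°

From f = (1 − cos θ)/2: cos θ = 1 − 2×0.34 = 0.320; arccos → 71.3°.
Before full moon the principal value applies: θ = 71.3°.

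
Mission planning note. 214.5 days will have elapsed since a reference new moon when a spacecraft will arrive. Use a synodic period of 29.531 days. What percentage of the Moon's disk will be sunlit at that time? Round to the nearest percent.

54%

214.5 d spans 7 complete synodic months (7 × 29.531 = 206.72 d) plus 7.78 d.
Phase angle: θ = 360°·(7.78 d)/(29.531 d) = 94.9°.
With cos θ = (-0.085), the lit fraction is (1 − (-0.085))/2 ≈ 0.543, so 54%.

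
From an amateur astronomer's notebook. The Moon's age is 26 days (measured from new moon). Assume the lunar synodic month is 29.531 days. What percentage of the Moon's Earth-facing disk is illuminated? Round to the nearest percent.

The Moon has covered 26/29.531 of its cycle, so θ ≈ 360° × 26/29.531 = 317.0°.
With cos θ = 0.731, the lit fraction is (1 − 0.731)/2 ≈ 0.135, so 13%.

13%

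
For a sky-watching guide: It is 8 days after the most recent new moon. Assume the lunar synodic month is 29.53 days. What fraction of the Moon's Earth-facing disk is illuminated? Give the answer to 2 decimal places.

The Moon has covered 8/29.53 of its cycle, so θ ≈ 360° × 8/29.53 = 97.5°.
With cos θ = (-0.131), the lit fraction is (1 − (-0.131))/2 ≈ 0.566.

0.57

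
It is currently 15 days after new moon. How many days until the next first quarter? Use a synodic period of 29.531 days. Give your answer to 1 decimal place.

First quarter is 0.25 of the way through the cycle: age 0.25 × 29.531 = 7.383 d.
Already past this cycle's first quarter; the next is at 7.383 + 29.531 = 36.914 d, so 36.914 − 15 = 21.914 days.

21.9 days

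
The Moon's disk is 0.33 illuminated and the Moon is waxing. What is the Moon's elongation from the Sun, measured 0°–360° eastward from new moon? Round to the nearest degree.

70°

From f = (1 − cos θ)/2: cos θ = 1 − 2×0.33 = 0.340; arccos → 70.1°.
Waxing ⇒ before full, so θ = 70.1°.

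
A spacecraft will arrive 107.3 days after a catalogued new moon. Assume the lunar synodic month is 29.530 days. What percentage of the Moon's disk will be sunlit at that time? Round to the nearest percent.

83%

Reduce mod P: 107.3 − 3×29.530 = 18.71 d into the current lunation.
Elongation θ = 360° × 18.71/29.530 ≈ 228.1°.
Illuminated fraction = (1 − cos 228.1°)/2 = (1 − (-0.668))/2 ≈ 0.834, so 83%.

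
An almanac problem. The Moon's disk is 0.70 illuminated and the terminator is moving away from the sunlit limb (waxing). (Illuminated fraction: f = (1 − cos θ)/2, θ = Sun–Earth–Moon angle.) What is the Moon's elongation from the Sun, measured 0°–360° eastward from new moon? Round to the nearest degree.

114°

From f = (1 − cos θ)/2: cos θ = 1 − 2×0.70 = -0.400; arccos → 113.6°.
Before full moon the principal value applies: θ = 113.6°.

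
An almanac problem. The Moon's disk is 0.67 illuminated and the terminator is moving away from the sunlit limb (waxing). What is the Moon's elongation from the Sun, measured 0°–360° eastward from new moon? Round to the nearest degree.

110°

Invert f = (1 − cos θ)/2 to get cos θ = 1 − 2(0.67) = -0.340, hence θ₀ = arccos -0.340 = 109.9°.
Before full moon the principal value applies: θ = 109.9°.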